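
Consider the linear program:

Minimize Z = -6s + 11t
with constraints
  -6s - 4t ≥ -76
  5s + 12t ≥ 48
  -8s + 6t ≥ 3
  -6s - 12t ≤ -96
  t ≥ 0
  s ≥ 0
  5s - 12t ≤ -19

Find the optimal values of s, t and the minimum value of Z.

At the optimal vertex, -8s + 6t = 3 and -6s - 12t = -96.
Solving simultaneously gives s = 45/11, t = 131/22.

s = 45/11, t = 131/22, minimum Z = 901/22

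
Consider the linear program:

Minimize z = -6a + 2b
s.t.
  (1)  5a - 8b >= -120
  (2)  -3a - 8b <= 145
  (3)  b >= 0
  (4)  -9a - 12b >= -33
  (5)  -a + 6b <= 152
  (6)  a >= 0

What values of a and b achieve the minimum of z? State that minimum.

Vertices and z = -6a + 2b:
  (11/3, 0) → z = -22
  (0, 0) → z = 0
  (0, 11/4) → z = 11/2

The optimum lies where b = 0 and -9a - 12b = -33.
Solving simultaneously gives a = 11/3, b = 0.

a = 11/3, b = 0, minimum z = -22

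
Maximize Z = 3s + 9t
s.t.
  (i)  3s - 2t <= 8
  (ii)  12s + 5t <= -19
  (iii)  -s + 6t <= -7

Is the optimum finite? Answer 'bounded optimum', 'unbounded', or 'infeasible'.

Corner points and Z = 3s + 9t:
  (2/39, -51/13) → Z = -457/13
  (-79/77, -103/77) → Z = -1164/77
The feasible region has finitely many vertices and no improving ray; the maximum is -1164/77 at (-79/77, -103/77).

bounded optimum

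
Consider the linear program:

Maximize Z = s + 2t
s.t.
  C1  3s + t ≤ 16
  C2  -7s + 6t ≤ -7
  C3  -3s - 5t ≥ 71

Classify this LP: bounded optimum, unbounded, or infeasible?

bounded optimum

Feasible corners and Z = s + 2t:
  (151/12, -87/4) → Z = -371/12
  (-391/53, -518/53) → Z = -1427/53
The feasible region has finitely many vertices and no improving ray; the maximum is -1427/53 at (-391/53, -518/53).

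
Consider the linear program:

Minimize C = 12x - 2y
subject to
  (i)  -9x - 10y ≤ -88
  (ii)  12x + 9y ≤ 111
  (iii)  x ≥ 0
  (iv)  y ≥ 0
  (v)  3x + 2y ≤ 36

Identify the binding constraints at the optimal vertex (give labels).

Extreme points and C = 12x - 2y:
  (106/13, 19/13) → C = 1234/13
  (0, 44/5) → C = -88/5
  (0, 37/3) → C = -74/3

The minimum is at (0, 37/3). Substituting into each constraint, equality holds for (ii) and (iii); the remaining constraints have slack.

(ii) and (iii)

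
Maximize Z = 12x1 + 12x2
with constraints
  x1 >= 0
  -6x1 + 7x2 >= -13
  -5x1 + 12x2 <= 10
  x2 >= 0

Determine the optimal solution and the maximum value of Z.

x1 = 226/37, x2 = 125/37, maximum Z = 4212/37

At the optimal vertex, -6x1 + 7x2 = -13 and -5x1 + 12x2 = 10.
Solving simultaneously gives x1 = 226/37, x2 = 125/37.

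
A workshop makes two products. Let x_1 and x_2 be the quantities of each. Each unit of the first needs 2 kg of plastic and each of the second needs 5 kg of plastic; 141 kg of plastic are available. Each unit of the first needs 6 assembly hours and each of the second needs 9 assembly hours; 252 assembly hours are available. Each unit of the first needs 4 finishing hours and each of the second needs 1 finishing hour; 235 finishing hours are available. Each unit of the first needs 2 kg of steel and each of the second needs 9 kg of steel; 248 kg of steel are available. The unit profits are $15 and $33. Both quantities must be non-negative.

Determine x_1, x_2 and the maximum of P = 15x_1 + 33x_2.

Extreme points and P = 15x_1 + 33x_2:
  (0, 0) → P = 0
  (0, 248/9) → P = 2728/3
  (42, 0) → P = 630
  (1, 82/3) → P = 917

The optimum lies where 6x_1 + 9x_2 = 252 and 2x_1 + 9x_2 = 248.
Solving simultaneously gives x_1 = 1, x_2 = 82/3.

x_1 = 1, x_2 = 82/3, maximum P = 917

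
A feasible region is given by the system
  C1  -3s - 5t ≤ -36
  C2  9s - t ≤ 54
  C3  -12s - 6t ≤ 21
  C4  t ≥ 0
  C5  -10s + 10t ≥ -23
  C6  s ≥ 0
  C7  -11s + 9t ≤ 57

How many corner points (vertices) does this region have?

4

Intersecting each pair of boundary lines and keeping only the points that satisfy every inequality leaves:
  (95/16, 291/80)
  (39/82, 567/82)
  (517/80, 333/80)
  (543/70, 1107/70)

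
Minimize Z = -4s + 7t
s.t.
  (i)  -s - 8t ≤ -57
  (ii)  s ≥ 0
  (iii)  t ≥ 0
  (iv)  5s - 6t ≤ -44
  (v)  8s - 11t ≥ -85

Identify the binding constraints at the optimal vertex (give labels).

Vertices and Z = -4s + 7t:
  (0, 22/3) → Z = 154/3
  (0, 85/11) → Z = 595/11
  (26/7, 73/7) → Z = 407/7

The minimum is at (0, 22/3). Substituting into each constraint, equality holds for (ii) and (iv); the remaining constraints have slack.

(ii) and (iv)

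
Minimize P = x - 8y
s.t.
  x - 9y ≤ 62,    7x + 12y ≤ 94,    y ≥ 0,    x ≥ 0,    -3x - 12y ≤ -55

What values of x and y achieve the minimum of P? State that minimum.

Extreme points and P = x - 8y:
  (0, 47/6) → P = -188/3
  (39/4, 103/48) → P = -89/12
  (0, 55/12) → P = -110/3

The binding constraints are 7x + 12y = 94 and x = 0.
Solving simultaneously gives x = 0, y = 47/6.

x = 0, y = 47/6, minimum P = -188/3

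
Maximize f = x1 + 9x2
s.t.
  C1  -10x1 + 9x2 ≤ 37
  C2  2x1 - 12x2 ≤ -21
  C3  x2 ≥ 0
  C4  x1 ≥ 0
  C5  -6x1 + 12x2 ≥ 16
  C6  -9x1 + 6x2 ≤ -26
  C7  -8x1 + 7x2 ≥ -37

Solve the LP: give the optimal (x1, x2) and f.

Extreme points and f = x1 + 9x2:
  (152/7, 593/21) → f = 1931/7
  (296, 333) → f = 3293
  (17/3, 25/6) → f = 259/6
  (278/27, 175/27) → f = 1853/27

x1 = 296, x2 = 333, maximum f = 3293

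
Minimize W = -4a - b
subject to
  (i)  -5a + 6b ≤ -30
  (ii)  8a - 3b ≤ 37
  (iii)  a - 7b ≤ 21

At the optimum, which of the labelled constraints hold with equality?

Extreme points and W = -4a - b:
  (4, -5/3) → W = -43/3
  (84/29, -75/29) → W = -9
  (196/53, -131/53) → W = -653/53

The minimum is at (4, -5/3). Substituting into each constraint, equality holds for (i) and (ii); the remaining constraints have slack.

(i) and (ii)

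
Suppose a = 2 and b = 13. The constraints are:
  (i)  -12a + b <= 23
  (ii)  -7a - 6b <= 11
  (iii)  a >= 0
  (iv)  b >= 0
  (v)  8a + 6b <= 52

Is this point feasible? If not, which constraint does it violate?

Constraint (v): 8a + 6b = 94, which is not ≤ 52. All other constraints are satisfied.

not feasible — violates (v)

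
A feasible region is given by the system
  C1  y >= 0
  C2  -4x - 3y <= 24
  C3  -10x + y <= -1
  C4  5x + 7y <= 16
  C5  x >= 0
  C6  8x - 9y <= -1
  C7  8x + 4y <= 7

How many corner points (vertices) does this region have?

The feasible vertices (each the meet of two boundaries and inside every other half-plane) are:
  (5/41, 9/41)
  (11/48, 31/24)
  (59/104, 8/13)

3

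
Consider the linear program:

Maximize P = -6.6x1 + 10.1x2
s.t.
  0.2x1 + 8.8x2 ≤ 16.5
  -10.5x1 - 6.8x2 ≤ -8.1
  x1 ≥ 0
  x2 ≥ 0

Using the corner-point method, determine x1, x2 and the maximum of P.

Feasible corners and P = -6.6x1 + 10.1x2:
  (0, 15/8) → P = 303/16
  (165/2, 0) → P = -1089/2
  (0, 81/68) → P = 8181/680
  (27/35, 0) → P = -891/175

The optimum lies where 0.2x1 + 8.8x2 = 16.5 and x1 = 0.
Solving simultaneously gives x1 = 0, x2 = 15/8.

x1 = 0, x2 = 1.875, maximum P = 18.9375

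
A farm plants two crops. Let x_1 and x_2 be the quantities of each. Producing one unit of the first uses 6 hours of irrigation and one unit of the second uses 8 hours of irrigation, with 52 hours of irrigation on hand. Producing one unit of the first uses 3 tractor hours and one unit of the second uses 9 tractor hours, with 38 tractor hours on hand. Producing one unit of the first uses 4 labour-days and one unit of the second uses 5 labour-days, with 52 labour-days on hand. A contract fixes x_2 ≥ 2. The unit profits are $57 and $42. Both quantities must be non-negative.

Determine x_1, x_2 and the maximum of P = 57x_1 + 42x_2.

Corner points and P = 57x_1 + 42x_2:
  (0, 38/9) → P = 532/3
  (0, 2) → P = 84
  (82/15, 12/5) → P = 2062/5
  (6, 2) → P = 426

The binding constraints are 6x_1 + 8x_2 = 52 and x_2 = 2.
Solving simultaneously gives x_1 = 6, x_2 = 2.

x_1 = 6, x_2 = 2, maximum P = 426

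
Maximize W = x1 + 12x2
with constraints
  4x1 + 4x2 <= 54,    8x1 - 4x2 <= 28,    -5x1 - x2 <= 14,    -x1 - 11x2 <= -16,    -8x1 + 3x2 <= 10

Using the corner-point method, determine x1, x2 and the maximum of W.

x1 = 61/22, x2 = 118/11, maximum W = 263/2

Corner points and W = x1 + 12x2:
  (41/6, 20/3) → W = 521/6
  (61/22, 118/11) → W = 263/2
  (93/23, 25/23) → W = 393/23
  (-62/91, 138/91) → W = 1594/91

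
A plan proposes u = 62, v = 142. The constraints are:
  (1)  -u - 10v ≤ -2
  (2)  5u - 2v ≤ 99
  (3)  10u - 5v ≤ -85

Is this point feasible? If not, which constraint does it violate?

(1): -1482 ≤ -2 ✓
(2): 26 ≤ 99 ✓
(3): -90 ≤ -85 ✓

feasible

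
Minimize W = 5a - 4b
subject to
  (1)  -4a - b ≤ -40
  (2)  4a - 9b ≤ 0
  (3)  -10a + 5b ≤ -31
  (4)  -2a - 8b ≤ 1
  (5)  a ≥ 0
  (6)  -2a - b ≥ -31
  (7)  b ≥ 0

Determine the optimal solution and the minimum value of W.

Feasible corners and W = 5a - 4b:
  (9, 4) → W = 29
  (77/10, 46/5) → W = 17/10
  (279/22, 62/11) → W = 899/22
  (93/10, 62/5) → W = -31/10

At the optimal vertex, -10a + 5b = -31 and -2a - b = -31.
Solving simultaneously gives a = 93/10, b = 62/5.

a = 93/10, b = 62/5, minimum W = -31/10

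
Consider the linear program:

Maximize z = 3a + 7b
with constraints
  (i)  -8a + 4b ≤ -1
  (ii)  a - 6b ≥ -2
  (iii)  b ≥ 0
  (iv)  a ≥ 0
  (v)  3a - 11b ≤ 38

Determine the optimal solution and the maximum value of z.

Vertices and z = 3a + 7b:
  (7/22, 17/44) → z = 161/44
  (1/8, 0) → z = 3/8
  (250/7, 44/7) → z = 1058/7
  (38/3, 0) → z = 38

At the optimal vertex, a - 6b = -2 and 3a - 11b = 38.
Solving simultaneously gives a = 250/7, b = 44/7.

a = 250/7, b = 44/7, maximum z = 1058/7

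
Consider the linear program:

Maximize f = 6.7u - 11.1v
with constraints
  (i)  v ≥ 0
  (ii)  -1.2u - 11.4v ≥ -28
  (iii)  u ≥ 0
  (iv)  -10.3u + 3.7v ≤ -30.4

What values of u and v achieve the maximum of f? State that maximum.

Corner points and f = 6.7u - 11.1v:
  (70/3, 0) → f = 469/3
  (304/103, 0) → f = 10184/515
  (22508/6093, 12596/6093) → f = 10988/6093

u = 70/3, v = 0, maximum f = 469/3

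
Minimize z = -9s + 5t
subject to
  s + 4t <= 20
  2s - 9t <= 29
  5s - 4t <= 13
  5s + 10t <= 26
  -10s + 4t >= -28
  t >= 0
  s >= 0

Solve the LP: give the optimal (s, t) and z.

s = 3, t = 1/2, minimum z = -49/2

The optimum lies where 5s - 4t = 13 and -10s + 4t = -28.
Solving simultaneously gives s = 3, t = 1/2.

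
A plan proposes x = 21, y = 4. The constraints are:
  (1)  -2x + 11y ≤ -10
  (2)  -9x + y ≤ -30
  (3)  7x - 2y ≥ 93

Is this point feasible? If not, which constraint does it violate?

Constraint (1): -2x + 11y = 2, which is not ≤ -10. All other constraints are satisfied.

not feasible — violates (1)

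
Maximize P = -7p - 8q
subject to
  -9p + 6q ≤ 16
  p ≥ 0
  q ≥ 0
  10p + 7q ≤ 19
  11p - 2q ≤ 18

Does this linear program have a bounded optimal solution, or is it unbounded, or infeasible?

Corner points and P = -7p - 8q:
  (0, 8/3) → P = -64/3
  (2/123, 331/123) → P = -2662/123
  (0, 0) → P = 0
  (18/11, 0) → P = -126/11
  (164/97, 29/97) → P = -1380/97
The feasible region has finitely many vertices and no improving ray; the maximum is 0 at (0, 0).

bounded optimum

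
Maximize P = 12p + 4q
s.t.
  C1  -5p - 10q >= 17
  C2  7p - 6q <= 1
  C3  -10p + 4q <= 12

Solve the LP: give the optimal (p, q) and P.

p = -23/25, q = -31/25, maximum P = -16

Extreme points and P = 12p + 4q:
  (-23/25, -31/25) → P = -16
  (-47/30, -11/12) → P = -337/15
  (-19/8, -47/16) → P = -161/4

The optimum lies where -5p - 10q = 17 and 7p - 6q = 1.
Solving simultaneously gives p = -23/25, q = -31/25.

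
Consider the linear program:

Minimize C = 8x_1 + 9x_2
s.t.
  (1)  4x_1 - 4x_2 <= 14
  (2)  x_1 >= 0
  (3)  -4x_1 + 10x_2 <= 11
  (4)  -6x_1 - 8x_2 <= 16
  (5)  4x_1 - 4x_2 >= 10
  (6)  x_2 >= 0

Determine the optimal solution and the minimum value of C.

x_1 = 5/2, x_2 = 0, minimum C = 20

The optimum lies where 4x_1 - 4x_2 = 10 and x_2 = 0.
Solving simultaneously gives x_1 = 5/2, x_2 = 0.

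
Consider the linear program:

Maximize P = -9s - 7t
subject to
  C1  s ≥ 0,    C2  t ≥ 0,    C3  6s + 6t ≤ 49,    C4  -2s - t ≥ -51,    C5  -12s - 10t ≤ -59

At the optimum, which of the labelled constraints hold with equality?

C1 and C5

Feasible corners and P = -9s - 7t:
  (0, 49/6) → P = -343/6
  (0, 59/10) → P = -413/10
  (49/6, 0) → P = -147/2
  (59/12, 0) → P = -177/4

The maximum is at (0, 59/10). Substituting into each constraint, equality holds for C1 and C5; the remaining constraints have slack.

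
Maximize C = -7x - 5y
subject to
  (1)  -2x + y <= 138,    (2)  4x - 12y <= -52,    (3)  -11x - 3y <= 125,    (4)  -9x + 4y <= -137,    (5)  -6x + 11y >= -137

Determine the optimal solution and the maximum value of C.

The feasible region is unbounded (it extends along (1, 2), (11, 6)), but C strictly decreases along every unbounded feasible direction, so there is no improving ray and the maximum is attained at a vertex.

x = 463/23, y = 254/23, maximum C = -4511/23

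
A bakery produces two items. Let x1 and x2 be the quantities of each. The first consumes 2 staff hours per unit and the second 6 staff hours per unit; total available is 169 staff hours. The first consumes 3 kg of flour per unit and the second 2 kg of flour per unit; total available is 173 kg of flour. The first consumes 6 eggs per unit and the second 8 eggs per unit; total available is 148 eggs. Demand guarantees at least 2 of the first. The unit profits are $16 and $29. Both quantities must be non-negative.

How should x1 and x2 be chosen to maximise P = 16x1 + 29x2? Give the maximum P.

The optimum lies where 6x1 + 8x2 = 148 and x1 = 2.
Solving simultaneously gives x1 = 2, x2 = 17.

x1 = 2, x2 = 17, maximum P = 525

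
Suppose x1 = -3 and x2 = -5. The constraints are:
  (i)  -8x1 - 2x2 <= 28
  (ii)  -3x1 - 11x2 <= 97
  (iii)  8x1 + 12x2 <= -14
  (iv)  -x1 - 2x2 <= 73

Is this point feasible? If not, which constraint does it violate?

not feasible — violates (i)

Constraint (i): -8x1 - 2x2 = 34, which is not ≤ 28. All other constraints are satisfied.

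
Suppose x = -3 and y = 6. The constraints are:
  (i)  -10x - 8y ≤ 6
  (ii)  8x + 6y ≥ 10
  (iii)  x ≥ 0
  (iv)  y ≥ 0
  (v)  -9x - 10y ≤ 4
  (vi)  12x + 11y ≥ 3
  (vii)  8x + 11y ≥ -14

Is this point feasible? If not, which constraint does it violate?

not feasible — violates (iii)

Constraint (iii): x = -3, which is not ≥ 0. All other constraints are satisfied.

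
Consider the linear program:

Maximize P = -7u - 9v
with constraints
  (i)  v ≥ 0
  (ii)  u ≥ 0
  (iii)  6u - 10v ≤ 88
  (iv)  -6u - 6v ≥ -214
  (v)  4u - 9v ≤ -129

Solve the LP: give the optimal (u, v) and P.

u = 0, v = 43/3, maximum P = -129

Corner points and P = -7u - 9v:
  (0, 107/3) → P = -321
  (0, 43/3) → P = -129
  (192/13, 815/39) → P = -3789/13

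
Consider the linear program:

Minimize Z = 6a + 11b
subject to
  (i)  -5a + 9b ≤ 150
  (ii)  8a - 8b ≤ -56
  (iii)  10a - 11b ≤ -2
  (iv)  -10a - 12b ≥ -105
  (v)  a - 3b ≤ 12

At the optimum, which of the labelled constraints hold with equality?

(i) and (v)

Corner points and Z = 6a + 11b:
  (-57/10, 27/2) → Z = 1143/10
  (-93, -35) → Z = -943
  (21/22, 175/22) → Z = 2051/22
  (-33/2, -19/2) → Z = -407/2

The minimum is at (-93, -35). Substituting into each constraint, equality holds for (i) and (v); the remaining constraints have slack.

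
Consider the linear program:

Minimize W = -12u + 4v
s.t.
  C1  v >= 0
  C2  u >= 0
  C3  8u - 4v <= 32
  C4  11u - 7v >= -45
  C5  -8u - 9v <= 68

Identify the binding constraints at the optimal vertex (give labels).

Extreme points and W = -12u + 4v:
  (0, 0) → W = 0
  (4, 0) → W = -48
  (0, 45/7) → W = 180/7
  (101/3, 178/3) → W = -500/3

The minimum is at (101/3, 178/3). Substituting into each constraint, equality holds for C3 and C4; the remaining constraints have slack.

C3 and C4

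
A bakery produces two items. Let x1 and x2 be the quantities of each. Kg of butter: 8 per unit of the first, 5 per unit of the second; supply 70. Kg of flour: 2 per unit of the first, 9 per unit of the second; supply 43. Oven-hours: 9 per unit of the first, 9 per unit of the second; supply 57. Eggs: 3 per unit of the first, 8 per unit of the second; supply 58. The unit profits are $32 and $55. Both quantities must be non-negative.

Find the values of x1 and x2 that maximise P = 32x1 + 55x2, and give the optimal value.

Feasible corners and P = 32x1 + 55x2:
  (0, 0) → P = 0
  (0, 43/9) → P = 2365/9
  (19/3, 0) → P = 608/3
  (2, 13/3) → P = 907/3

x1 = 2, x2 = 13/3, maximum P = 907/3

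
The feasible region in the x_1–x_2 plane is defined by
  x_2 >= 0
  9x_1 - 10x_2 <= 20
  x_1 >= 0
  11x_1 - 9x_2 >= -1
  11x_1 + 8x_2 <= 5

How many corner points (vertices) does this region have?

4

Intersecting each pair of boundary lines and keeping only the points that satisfy every inequality leaves:
  (0, 0)
  (5/11, 0)
  (0, 1/9)
  (37/187, 6/17)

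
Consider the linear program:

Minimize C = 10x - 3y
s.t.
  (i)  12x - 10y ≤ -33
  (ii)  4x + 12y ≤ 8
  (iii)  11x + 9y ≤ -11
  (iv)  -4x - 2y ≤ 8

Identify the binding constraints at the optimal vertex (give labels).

Extreme points and C = 10x - 3y:
  (-407/218, 231/218) → C = -4763/218
  (-73/32, 9/16) → C = -49/2
  (-17/8, 11/8) → C = -203/8
  (-14/5, 8/5) → C = -164/5

The minimum is at (-14/5, 8/5). Substituting into each constraint, equality holds for (ii) and (iv); the remaining constraints have slack.

(ii) and (iv)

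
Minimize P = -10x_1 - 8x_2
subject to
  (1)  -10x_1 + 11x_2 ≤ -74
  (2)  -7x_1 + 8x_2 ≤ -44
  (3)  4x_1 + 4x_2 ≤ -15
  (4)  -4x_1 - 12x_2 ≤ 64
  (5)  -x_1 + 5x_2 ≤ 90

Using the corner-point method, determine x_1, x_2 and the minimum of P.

x_1 = 19/8, x_2 = -49/8, minimum P = 101/4

Corner points and P = -10x_1 - 8x_2:
  (131/84, -223/42) → P = 1129/42
  (46/41, -234/41) → P = 1412/41
  (19/8, -49/8) → P = 101/4

The binding constraints are 4x_1 + 4x_2 = -15 and -4x_1 - 12x_2 = 64.
Solving simultaneously gives x_1 = 19/8, x_2 = -49/8.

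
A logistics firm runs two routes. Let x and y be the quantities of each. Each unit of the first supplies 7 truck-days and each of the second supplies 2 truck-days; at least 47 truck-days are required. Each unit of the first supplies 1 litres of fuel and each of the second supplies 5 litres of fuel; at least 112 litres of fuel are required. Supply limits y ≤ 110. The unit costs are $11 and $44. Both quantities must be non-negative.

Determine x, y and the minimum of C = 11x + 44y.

The feasible region is unbounded (it extends along (1, 0)), but C strictly increases along every unbounded feasible direction, so there is no improving ray and the minimum is attained at a vertex.

x = 1/3, y = 67/3, minimum C = 2959/3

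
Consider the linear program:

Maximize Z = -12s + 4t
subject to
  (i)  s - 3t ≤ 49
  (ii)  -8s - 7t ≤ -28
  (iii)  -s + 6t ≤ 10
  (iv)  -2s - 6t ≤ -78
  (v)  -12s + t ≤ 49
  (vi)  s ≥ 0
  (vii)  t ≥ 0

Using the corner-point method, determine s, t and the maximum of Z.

s = 68/3, t = 49/9, maximum Z = -2252/9

Vertices and Z = -12s + 4t:
  (108, 59/3) → Z = -3652/3
  (49, 0) → Z = -588
  (68/3, 49/9) → Z = -2252/9
  (39, 0) → Z = -468

At the optimal vertex, -s + 6t = 10 and -2s - 6t = -78.
Solving simultaneously gives s = 68/3, t = 49/9.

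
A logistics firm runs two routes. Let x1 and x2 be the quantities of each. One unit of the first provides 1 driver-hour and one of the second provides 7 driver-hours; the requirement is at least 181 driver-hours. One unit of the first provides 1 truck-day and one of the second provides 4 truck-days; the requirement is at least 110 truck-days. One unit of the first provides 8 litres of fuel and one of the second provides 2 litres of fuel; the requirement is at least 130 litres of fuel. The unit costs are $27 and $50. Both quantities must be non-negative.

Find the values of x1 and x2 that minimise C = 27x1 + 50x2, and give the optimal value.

Feasible corners and C = 27x1 + 50x2:
  (0, 65) → C = 3250
  (181, 0) → C = 4887
  (46/3, 71/3) → C = 4792/3
  (10, 25) → C = 1520
The feasible region is unbounded (it extends along (0, 1), (1, 0)), but C strictly increases along every unbounded feasible direction, so there is no improving ray and the minimum is attained at a vertex.

x1 = 10, x2 = 25, minimum C = 1520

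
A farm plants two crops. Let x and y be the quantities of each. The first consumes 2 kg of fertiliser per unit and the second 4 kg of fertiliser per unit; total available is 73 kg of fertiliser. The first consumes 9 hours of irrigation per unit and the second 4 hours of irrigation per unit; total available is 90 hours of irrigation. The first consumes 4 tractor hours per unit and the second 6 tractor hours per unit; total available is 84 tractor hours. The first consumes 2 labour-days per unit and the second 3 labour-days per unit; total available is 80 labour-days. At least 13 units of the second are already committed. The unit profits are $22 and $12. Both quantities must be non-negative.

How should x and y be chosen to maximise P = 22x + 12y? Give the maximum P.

x = 3/2, y = 13, maximum P = 189

Vertices and P = 22x + 12y:
  (0, 14) → P = 168
  (0, 13) → P = 156
  (3/2, 13) → P = 189

The binding constraints are 4x + 6y = 84 and y = 13.
Solving simultaneously gives x = 3/2, y = 13.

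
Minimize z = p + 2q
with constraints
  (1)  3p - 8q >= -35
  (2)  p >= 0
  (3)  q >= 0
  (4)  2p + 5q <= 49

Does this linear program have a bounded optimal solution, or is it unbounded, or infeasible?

Corner points and z = p + 2q:
  (0, 35/8) → z = 35/4
  (7, 7) → z = 21
  (0, 0) → z = 0
  (49/2, 0) → z = 49/2
The feasible region has finitely many vertices and no improving ray; the minimum is 0 at (0, 0).

bounded optimum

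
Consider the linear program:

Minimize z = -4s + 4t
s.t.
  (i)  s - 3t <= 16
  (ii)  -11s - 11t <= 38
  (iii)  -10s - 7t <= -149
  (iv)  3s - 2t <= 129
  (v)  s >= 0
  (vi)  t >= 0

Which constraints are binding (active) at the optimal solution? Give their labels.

(i) and (iv)

Vertices and z = -4s + 4t:
  (355/7, 81/7) → z = -1096/7
  (16, 0) → z = -64
  (0, 149/7) → z = 596/7
  (149/10, 0) → z = -298/5
The feasible region is unbounded (it extends along (0, 1), (2, 3)), but z strictly increases along every unbounded feasible direction, so there is no improving ray and the minimum is attained at a vertex.

The minimum is at (355/7, 81/7). Substituting into each constraint, equality holds for (i) and (iv); the remaining constraints have slack.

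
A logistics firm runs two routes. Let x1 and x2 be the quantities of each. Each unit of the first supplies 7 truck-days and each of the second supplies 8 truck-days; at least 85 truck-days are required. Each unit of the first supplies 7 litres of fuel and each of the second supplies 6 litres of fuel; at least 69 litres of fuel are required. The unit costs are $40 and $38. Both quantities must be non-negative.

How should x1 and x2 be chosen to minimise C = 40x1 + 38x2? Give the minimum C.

x1 = 3, x2 = 8, minimum C = 424

The feasible region is unbounded (it extends along (0, 1), (1, 0)), but C strictly increases along every unbounded feasible direction, so there is no improving ray and the minimum is attained at a vertex.

The binding constraints are 7x1 + 8x2 = 85 and 7x1 + 6x2 = 69.
Solving simultaneously gives x1 = 3, x2 = 8.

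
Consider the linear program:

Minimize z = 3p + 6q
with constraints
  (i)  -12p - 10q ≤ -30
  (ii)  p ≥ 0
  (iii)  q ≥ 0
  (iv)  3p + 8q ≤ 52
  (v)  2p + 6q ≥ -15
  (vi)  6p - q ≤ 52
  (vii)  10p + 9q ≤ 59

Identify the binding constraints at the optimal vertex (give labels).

Extreme points and z = 3p + 6q:
  (0, 3) → z = 18
  (5/2, 0) → z = 15/2
  (0, 13/2) → z = 39
  (59/10, 0) → z = 177/10
  (4/53, 343/53) → z = 2070/53

The minimum is at (5/2, 0). Substituting into each constraint, equality holds for (i) and (iii); the remaining constraints have slack.

(i) and (iii)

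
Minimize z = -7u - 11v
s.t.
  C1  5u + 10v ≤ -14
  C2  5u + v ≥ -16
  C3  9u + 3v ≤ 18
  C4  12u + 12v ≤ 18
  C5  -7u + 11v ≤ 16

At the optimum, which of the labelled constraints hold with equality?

Corner points and z = -7u - 11v:
  (74/25, -72/25) → z = 274/25
  (-314/125, -18/125) → z = 2396/125
  (-96/31, -16/31) → z = 848/31
The feasible region is unbounded (it extends along (1, -5), (1, -3)), but z strictly increases along every unbounded feasible direction, so there is no improving ray and the minimum is attained at a vertex.

The minimum is at (74/25, -72/25). Substituting into each constraint, equality holds for C1 and C3; the remaining constraints have slack.

C1 and C3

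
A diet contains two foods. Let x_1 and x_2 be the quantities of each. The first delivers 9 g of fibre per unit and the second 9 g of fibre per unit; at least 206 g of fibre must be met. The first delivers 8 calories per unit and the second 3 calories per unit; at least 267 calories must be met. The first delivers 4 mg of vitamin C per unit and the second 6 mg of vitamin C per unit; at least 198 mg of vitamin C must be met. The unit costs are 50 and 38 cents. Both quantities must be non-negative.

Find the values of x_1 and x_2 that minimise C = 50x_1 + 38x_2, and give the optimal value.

Vertices and C = 50x_1 + 38x_2:
  (0, 89) → C = 3382
  (99/2, 0) → C = 2475
  (28, 43/3) → C = 5834/3
The feasible region is unbounded (it extends along (0, 1), (1, 0)), but C strictly increases along every unbounded feasible direction, so there is no improving ray and the minimum is attained at a vertex.

x_1 = 28, x_2 = 43/3, minimum C = 5834/3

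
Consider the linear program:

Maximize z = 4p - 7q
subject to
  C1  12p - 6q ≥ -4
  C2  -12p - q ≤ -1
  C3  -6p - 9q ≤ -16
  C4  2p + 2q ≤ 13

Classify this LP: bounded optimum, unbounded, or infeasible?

bounded optimum

Corner points and z = 4p - 7q:
  (5/12, 3/2) → z = -53/6
  (35/18, 41/9) → z = -217/9
  (85/6, -23/3) → z = 331/3
The feasible region has finitely many vertices and no improving ray; the maximum is 331/3 at (85/6, -23/3).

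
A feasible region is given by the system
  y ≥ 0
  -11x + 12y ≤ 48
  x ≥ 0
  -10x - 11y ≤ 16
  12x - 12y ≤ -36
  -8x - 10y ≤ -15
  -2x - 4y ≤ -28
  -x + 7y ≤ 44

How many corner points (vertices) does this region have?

4

Pairwise boundary intersections that survive every other constraint:
  (36/17, 101/17)
  (192/65, 436/65)
  (8/3, 17/3)
  (23/6, 41/6)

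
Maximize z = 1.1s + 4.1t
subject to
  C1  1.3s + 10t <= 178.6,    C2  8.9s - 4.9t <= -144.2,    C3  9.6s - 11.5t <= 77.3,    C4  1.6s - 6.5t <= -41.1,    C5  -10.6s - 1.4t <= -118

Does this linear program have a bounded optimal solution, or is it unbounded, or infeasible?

infeasible

The boundaries 1.3s + 10t = 178.6 and 8.9s - 4.9t = -144.2 meet at (-56686/9537, 177700/9537), but that point violates -10.6s - 1.4t ≤ -118. Every candidate vertex is excluded by some other constraint, so the feasible region is empty.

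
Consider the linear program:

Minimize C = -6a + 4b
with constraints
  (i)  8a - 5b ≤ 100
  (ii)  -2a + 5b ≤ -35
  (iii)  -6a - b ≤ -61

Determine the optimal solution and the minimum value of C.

a = 405/38, b = -56/19, minimum C = -1439/19

Extreme points and C = -6a + 4b:
  (65/6, -8/3) → C = -227/3
  (405/38, -56/19) → C = -1439/19
  (85/8, -11/4) → C = -299/4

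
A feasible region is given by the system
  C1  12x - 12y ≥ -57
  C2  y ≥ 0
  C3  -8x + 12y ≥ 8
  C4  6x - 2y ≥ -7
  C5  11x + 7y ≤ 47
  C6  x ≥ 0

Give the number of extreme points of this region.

5

Of the 15 pairwise boundary intersections, those satisfying every inequality are:
  (5/8, 43/8)
  (55/72, 397/72)
  (127/47, 116/47)
  (0, 2/3)
  (0, 7/2)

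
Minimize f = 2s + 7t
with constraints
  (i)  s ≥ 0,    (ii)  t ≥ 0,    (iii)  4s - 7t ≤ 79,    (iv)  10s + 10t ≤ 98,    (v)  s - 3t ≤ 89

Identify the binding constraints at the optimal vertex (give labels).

(i) and (ii)

Feasible corners and f = 2s + 7t:
  (0, 0) → f = 0
  (0, 49/5) → f = 343/5
  (49/5, 0) → f = 98/5

The minimum is at (0, 0). Substituting into each constraint, equality holds for (i) and (ii); the remaining constraints have slack.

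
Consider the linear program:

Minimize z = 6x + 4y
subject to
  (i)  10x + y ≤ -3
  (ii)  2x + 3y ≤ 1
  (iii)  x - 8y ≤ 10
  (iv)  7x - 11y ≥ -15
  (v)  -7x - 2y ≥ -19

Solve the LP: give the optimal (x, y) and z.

At the optimal vertex, x - 8y = 10 and 7x - 11y = -15.
Solving simultaneously gives x = -46/9, y = -17/9.

x = -46/9, y = -17/9, minimum z = -344/9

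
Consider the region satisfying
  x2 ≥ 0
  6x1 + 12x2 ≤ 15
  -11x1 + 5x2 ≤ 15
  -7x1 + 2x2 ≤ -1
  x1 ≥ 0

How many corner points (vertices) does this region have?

The feasible vertices (each the meet of two boundaries and inside every other half-plane) are:
  (5/2, 0)
  (1/7, 0)
  (7/16, 33/32)

3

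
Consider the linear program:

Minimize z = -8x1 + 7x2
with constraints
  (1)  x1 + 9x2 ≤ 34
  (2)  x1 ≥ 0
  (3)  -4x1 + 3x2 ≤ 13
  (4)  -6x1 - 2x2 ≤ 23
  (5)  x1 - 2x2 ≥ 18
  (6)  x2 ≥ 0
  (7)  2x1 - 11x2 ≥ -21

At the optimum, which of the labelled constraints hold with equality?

Vertices and z = -8x1 + 7x2:
  (230/11, 16/11) → z = -1728/11
  (34, 0) → z = -272
  (18, 0) → z = -144

The minimum is at (34, 0). Substituting into each constraint, equality holds for (1) and (6); the remaining constraints have slack.

(1) and (6)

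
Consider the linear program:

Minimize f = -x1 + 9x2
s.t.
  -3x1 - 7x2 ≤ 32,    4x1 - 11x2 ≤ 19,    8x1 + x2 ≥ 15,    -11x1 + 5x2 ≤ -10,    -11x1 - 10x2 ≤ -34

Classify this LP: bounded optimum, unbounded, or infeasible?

Vertices and f = -x1 + 9x2:
  (564/161, -73/161) → f = -1221/161
  (5/3, 5/3) → f = 40/3
  (116/69, 107/69) → f = 847/69
The feasible region has finitely many vertices and no improving ray; the minimum is -1221/161 at (564/161, -73/161).

bounded optimum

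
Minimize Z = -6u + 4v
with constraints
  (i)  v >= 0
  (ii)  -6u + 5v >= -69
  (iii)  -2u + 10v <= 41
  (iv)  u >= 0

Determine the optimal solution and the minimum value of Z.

Corner points and Z = -6u + 4v:
  (23/2, 0) → Z = -69
  (0, 0) → Z = 0
  (179/10, 192/25) → Z = -1917/25
  (0, 41/10) → Z = 82/5

u = 179/10, v = 192/25, minimum Z = -1917/25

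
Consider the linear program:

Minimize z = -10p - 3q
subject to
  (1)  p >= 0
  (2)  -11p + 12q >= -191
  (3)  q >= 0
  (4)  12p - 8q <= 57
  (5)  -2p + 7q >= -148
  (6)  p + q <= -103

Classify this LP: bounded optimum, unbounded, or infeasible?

The boundaries p = 0 and q = 0 meet at (0, 0), but that point violates p + q ≤ -103. Every candidate vertex is excluded by some other constraint, so the feasible region is empty.

infeasible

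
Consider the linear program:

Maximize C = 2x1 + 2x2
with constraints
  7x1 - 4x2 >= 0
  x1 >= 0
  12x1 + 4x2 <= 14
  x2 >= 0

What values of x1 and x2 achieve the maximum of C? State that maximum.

x1 = 14/19, x2 = 49/38, maximum C = 77/19

Vertices and C = 2x1 + 2x2:
  (0, 0) → C = 0
  (14/19, 49/38) → C = 77/19
  (7/6, 0) → C = 7/3

The binding constraints are 7x1 - 4x2 = 0 and 12x1 + 4x2 = 14.
Solving simultaneously gives x1 = 14/19, x2 = 49/38.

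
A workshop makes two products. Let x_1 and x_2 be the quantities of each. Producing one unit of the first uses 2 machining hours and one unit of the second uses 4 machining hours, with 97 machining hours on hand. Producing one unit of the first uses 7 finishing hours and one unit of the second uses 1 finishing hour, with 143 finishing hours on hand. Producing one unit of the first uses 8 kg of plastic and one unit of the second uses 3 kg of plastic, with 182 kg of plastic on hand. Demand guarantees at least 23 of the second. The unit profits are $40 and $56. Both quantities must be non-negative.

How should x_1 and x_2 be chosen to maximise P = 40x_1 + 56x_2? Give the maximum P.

Extreme points and P = 40x_1 + 56x_2:
  (0, 97/4) → P = 1358
  (0, 23) → P = 1288
  (5/2, 23) → P = 1388

At the optimal vertex, 2x_1 + 4x_2 = 97 and x_2 = 23.
Solving simultaneously gives x_1 = 5/2, x_2 = 23.

x_1 = 5/2, x_2 = 23, maximum P = 1388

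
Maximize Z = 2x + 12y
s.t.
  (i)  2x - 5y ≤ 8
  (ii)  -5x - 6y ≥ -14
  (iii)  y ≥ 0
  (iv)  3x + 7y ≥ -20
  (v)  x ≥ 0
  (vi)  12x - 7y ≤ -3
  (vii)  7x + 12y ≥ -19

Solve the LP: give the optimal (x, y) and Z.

x = 0, y = 7/3, maximum Z = 28

Vertices and Z = 2x + 12y:
  (0, 7/3) → Z = 28
  (80/107, 183/107) → Z = 2356/107
  (0, 3/7) → Z = 36/7

The optimum lies where -5x - 6y = -14 and x = 0.
Solving simultaneously gives x = 0, y = 7/3.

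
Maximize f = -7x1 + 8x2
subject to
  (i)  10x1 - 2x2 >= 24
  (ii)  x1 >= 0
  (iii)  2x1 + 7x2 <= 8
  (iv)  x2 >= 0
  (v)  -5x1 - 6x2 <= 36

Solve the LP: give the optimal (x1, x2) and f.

Extreme points and f = -7x1 + 8x2:
  (92/37, 16/37) → f = -516/37
  (12/5, 0) → f = -84/5
  (4, 0) → f = -28

x1 = 92/37, x2 = 16/37, maximum f = -516/37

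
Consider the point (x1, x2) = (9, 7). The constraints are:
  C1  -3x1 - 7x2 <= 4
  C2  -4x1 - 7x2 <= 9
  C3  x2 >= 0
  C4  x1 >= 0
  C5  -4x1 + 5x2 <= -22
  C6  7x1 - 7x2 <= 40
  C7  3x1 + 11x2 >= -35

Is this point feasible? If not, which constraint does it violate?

Constraint C5: -4x1 + 5x2 = -1, which is not ≤ -22. All other constraints are satisfied.

not feasible — violates C5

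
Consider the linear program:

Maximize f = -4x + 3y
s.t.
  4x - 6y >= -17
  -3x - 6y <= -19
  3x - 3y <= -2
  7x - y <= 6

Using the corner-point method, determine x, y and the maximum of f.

x = 2/7, y = 127/42, maximum f = 111/14

Feasible corners and f = -4x + 3y:
  (2/7, 127/42) → f = 111/14
  (53/38, 143/38) → f = 217/38
  (11/9, 23/9) → f = 25/9

The binding constraints are 4x - 6y = -17 and -3x - 6y = -19.
Solving simultaneously gives x = 2/7, y = 127/42.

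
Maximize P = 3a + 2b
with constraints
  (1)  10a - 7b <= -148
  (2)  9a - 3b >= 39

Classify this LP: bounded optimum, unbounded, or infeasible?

From the feasible point (239/11, 574/11), moving in the direction (7, 10) keeps every constraint satisfied while P increases without bound.

unbounded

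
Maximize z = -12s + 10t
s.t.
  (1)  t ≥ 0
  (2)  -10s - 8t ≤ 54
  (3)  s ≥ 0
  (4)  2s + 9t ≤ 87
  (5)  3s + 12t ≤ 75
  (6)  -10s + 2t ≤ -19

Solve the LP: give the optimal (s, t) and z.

s = 3, t = 11/2, maximum z = 19

Vertices and z = -12s + 10t:
  (25, 0) → z = -300
  (19/10, 0) → z = -114/5
  (3, 11/2) → z = 19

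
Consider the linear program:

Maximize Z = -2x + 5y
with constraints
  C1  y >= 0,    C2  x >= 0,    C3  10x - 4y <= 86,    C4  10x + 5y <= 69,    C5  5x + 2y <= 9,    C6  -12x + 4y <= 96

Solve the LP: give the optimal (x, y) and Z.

x = 0, y = 9/2, maximum Z = 45/2

Vertices and Z = -2x + 5y:
  (0, 0) → Z = 0
  (9/5, 0) → Z = -18/5
  (0, 9/2) → Z = 45/2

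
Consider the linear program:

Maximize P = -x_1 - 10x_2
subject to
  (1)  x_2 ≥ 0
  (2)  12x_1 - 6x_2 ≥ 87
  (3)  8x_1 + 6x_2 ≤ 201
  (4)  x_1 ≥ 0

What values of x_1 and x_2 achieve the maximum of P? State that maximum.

x_1 = 29/4, x_2 = 0, maximum P = -29/4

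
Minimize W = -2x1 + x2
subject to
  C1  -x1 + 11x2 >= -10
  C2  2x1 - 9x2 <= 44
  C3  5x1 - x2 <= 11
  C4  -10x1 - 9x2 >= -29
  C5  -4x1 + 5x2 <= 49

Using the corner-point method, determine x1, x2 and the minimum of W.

Vertices and W = -2x1 + x2:
  (37/18, -13/18) → W = -29/6
  (-589/39, -89/39) → W = 363/13
  (128/55, 7/11) → W = -221/55
  (-148/43, 303/43) → W = 599/43

x1 = 37/18, x2 = -13/18, minimum W = -29/6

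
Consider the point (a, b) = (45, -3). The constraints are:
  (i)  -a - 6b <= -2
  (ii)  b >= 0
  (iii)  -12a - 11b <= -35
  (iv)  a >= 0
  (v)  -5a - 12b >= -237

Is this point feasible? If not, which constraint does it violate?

Constraint (ii): b = -3, which is not ≥ 0. All other constraints are satisfied.

not feasible — violates (ii)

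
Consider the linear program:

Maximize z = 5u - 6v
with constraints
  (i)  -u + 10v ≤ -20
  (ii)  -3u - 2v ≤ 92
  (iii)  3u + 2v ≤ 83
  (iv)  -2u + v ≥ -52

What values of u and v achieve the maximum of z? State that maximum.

u = 12/7, v = -340/7, maximum z = 300

Extreme points and z = 5u - 6v:
  (-55/2, -19/4) → z = -109
  (500/19, 12/19) → z = 2428/19
  (12/7, -340/7) → z = 300

The binding constraints are -3u - 2v = 92 and -2u + v = -52.
Solving simultaneously gives u = 12/7, v = -340/7.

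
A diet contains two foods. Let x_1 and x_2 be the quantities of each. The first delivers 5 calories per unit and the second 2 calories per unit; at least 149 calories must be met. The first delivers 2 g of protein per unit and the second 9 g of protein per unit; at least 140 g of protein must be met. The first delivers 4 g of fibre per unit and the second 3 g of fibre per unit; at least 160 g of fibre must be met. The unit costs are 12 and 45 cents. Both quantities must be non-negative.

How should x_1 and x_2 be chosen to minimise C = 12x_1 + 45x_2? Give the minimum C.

Extreme points and C = 12x_1 + 45x_2:
  (0, 149/2) → C = 6705/2
  (70, 0) → C = 840
  (127/7, 204/7) → C = 10704/7
  (34, 8) → C = 768
The feasible region is unbounded (it extends along (0, 1), (1, 0)), but C strictly increases along every unbounded feasible direction, so there is no improving ray and the minimum is attained at a vertex.

The optimum lies where 2x_1 + 9x_2 = 140 and 4x_1 + 3x_2 = 160.
Solving simultaneously gives x_1 = 34, x_2 = 8.

x_1 = 34, x_2 = 8, minimum C = 768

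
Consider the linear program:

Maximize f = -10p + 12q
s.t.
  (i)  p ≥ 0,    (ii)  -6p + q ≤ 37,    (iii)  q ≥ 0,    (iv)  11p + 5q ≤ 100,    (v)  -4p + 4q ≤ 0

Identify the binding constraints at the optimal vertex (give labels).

Extreme points and f = -10p + 12q:
  (0, 0) → f = 0
  (100/11, 0) → f = -1000/11
  (25/4, 25/4) → f = 25/2

The maximum is at (25/4, 25/4). Substituting into each constraint, equality holds for (iv) and (v); the remaining constraints have slack.

(iv) and (v)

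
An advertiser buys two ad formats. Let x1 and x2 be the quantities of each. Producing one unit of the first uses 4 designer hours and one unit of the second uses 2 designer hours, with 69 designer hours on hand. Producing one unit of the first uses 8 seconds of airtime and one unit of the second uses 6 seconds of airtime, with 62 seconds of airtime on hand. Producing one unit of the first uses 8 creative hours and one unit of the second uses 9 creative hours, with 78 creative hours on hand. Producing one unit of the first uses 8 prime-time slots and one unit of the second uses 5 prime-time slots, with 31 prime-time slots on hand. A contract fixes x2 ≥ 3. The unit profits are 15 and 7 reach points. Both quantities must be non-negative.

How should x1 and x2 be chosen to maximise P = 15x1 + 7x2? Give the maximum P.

x1 = 2, x2 = 3, maximum P = 51

Corner points and P = 15x1 + 7x2:
  (0, 31/5) → P = 217/5
  (0, 3) → P = 21
  (2, 3) → P = 51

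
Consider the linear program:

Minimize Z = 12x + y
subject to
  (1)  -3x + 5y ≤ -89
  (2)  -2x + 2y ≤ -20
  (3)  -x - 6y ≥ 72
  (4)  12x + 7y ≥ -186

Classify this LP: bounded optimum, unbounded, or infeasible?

Feasible corners and Z = 12x + y:
  (174/23, -305/23) → Z = 1783/23
  (-307/81, -542/27) → Z = -590/9
The feasible region has finitely many vertices and no improving ray; the minimum is -590/9 at (-307/81, -542/27).

bounded optimum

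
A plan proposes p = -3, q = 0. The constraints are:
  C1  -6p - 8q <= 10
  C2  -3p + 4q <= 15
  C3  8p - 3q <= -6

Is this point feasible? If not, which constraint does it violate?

not feasible — violates C1

Constraint C1: -6p - 8q = 18, which is not ≤ 10. All other constraints are satisfied.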